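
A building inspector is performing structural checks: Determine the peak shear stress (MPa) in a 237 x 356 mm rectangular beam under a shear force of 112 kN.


A = b * h = 237 * 356 = 84372 mm^2
V = 112 kN = 112000.0 N
tau_max = 1.5 * V / A = 1.5 * 112000.0 / 84372
= 1.9912 MPa

1.9912 MPa


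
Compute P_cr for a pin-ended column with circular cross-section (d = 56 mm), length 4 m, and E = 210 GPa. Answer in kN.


I = pi * d^4 / 64 = 482749.69 mm^4
L = 4000.0 mm
P_cr = pi^2 * E * I / L^2
= 9.8696 * 210000.0 * 482749.69 / 4000.0^2
= 62534.7 N = 62.5347 kN

62.5347 kN


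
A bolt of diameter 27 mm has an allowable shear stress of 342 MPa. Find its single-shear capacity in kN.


A = pi * d^2 / 4 = pi * 27^2 / 4 = 572.5553 mm^2
V = f_v * A / 1000 = 342 * 572.5553 / 1000
= 195.8139 kN

195.8139 kN


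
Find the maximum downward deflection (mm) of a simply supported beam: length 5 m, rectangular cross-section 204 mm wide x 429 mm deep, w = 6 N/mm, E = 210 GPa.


I = 204 * 429^3 / 12 = 1342211013.0 mm^4
L = 5000.0 mm, w = 6 N/mm, E = 210000.0 MPa
delta = 5 * w * L^4 / (384 * E * I)
= 5 * 6 * 5000.0^4 / (384 * 210000.0 * 1342211013.0)
= 0.1732 mm

0.1732 mm


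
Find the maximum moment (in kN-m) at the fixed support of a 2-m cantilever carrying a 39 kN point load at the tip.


For a cantilever with a point load at the free end:
M_max = P * L = 39 * 2 = 78 kN-m

78 kN-m


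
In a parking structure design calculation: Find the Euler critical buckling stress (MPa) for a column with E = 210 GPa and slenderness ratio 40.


sigma_cr = pi^2 * E / lambda^2
= 9.8696 * 210000.0 / 40^2
= 9.8696 * 210000.0 / 1600
= 1295.3856 MPa

1295.3856 MPa


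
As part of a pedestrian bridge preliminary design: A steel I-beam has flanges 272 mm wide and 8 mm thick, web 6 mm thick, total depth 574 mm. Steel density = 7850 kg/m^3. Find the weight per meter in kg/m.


A_flanges = 2 * 272 * 8 = 4352 mm^2
A_web = (574 - 2 * 8) * 6 = 3348 mm^2
A_total = 4352 + 3348 = 7700 mm^2 = 0.007700 m^2
Weight = rho * A = 7850 * 0.007700 = 60.445 kg/m

60.445 kg/m


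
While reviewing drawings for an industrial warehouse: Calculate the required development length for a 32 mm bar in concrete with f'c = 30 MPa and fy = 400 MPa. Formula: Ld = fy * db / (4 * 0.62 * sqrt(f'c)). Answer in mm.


Ld = (fy * db) / (4 * 0.62 * sqrt(f'c))
= (400 * 32) / (4 * 0.62 * sqrt(30))
= 12800 / 13.5835
= 942.32 mm

942.32 mm


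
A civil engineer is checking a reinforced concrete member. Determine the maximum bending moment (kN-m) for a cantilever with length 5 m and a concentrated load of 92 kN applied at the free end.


For a cantilever with a point load at the free end:
M_max = P * L = 92 * 5 = 460 kN-m

460 kN-m


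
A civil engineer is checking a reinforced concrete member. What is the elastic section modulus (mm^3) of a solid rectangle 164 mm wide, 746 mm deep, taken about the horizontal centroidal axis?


S = b * h^2 / 6
= 164 * 746^2 / 6
= 164 * 556516 / 6
= 15211437.33 mm^3

15211437.33 mm^3


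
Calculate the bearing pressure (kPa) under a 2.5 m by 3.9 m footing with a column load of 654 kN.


A = 2.5 * 3.9 = 9.75 m^2
q = P / A = 654 / 9.75
= 67.0769 kPa

67.0769 kPa


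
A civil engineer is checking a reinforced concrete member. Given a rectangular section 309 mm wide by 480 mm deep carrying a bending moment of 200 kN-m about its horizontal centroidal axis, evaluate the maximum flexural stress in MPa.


I = b * h^3 / 12 = 309 * 480^3 / 12 = 2847744000.0 mm^4
y = h / 2 = 480 / 2 = 240.0 mm
M = 200 kN-m = 200000000.0 N-mm
sigma = M * y / I = 200000000.0 * 240.0 / 2847744000.0
= 16.86 MPa

16.86 MPa


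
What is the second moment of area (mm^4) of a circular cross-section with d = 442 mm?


r = d / 2 = 442 / 2 = 221.0 mm
I = pi * r^4 / 4 = pi * 221.0^4 / 4
= 1873522771.79 mm^4

1873522771.79 mm^4


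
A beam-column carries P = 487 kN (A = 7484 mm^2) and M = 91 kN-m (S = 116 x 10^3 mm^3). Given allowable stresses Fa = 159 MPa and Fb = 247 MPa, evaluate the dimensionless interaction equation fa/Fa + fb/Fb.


f_a = P / A = 487000.0 / 7484 = 65.0722 MPa
f_b = M / S = 91000000.0 / 116000.0 = 784.4828 MPa
Ratio = f_a / Fa + f_b / Fb
= 65.0722 / 159 + 784.4828 / 247
= 3.5853 (dimensionless)

3.5853 (dimensionless)


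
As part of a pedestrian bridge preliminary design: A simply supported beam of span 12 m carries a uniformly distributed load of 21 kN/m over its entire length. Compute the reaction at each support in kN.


Total load = w * L = 21 * 12 = 252 kN
By symmetry, each reaction R = total / 2 = 252 / 2 = 126.0 kN

126.0 kN


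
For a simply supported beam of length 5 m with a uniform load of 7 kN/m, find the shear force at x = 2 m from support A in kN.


R_A = w * L / 2 = 7 * 5 / 2 = 17.5 kN
V(x) = R_A - w * x = 17.5 - 7 * 2
= 3.5 kN

3.5 kN


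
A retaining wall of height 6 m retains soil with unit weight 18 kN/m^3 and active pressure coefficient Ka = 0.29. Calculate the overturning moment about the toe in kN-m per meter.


Pa = 0.5 * Ka * gamma * H^2
= 0.5 * 0.29 * 18 * 6^2
= 93.96 kN/m
Arm = H / 3 = 6 / 3 = 2.0 m
Mo = Pa * arm = Pa * H / 3 = 93.96 * 6 / 3 = 187.92 kN-m/m

187.92 kN-m/m


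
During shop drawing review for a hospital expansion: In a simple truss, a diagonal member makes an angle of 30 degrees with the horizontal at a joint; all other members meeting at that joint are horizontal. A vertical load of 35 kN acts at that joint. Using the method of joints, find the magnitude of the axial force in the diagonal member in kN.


At the joint, only the diagonal has a vertical component, so vertical equilibrium gives:
F * sin(30) = 35
F = 35 / sin(30)
= 35 / 0.5
= 70.0 kN

70.0 kN


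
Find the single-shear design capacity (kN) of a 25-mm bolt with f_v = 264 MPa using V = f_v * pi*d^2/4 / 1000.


A = pi * d^2 / 4 = pi * 25^2 / 4 = 490.8739 mm^2
V = f_v * A / 1000 = 264 * 490.8739 / 1000
= 129.5907 kN

129.5907 kN


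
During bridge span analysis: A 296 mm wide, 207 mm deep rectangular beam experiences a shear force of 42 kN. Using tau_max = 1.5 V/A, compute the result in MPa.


A = b * h = 296 * 207 = 61272 mm^2
V = 42 kN = 42000.0 N
tau_max = 1.5 * V / A = 1.5 * 42000.0 / 61272
= 1.0282 MPa

1.0282 MPa


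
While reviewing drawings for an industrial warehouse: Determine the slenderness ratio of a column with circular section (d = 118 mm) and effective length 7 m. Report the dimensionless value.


Radius of gyration r = d / 4 = 118 / 4 = 29.5 mm
L_eff = 7000.0 mm
Slenderness ratio = L / r = 7000.0 / 29.5 = 237.29 (dimensionless)

237.29 (dimensionless)


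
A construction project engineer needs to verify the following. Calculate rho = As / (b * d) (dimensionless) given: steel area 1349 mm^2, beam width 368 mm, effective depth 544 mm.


rho = As / (b * d)
= 1349 / (368 * 544)
= 1349 / 200192
= 0.006739 (dimensionless)

0.006739 (dimensionless)


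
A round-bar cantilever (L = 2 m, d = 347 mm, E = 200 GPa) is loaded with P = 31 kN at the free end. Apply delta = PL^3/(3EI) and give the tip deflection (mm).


I = pi * d^4 / 64 = pi * 347^4 / 64 = 711684976.18 mm^4
L = 2000.0 mm, P = 31000.0 N, E = 200000.0 MPa
delta = P * L^3 / (3 * E * I)
= 31000.0 * 2000.0^3 / (3 * 200000.0 * 711684976.18)
= 0.5808 mm

0.5808 mm


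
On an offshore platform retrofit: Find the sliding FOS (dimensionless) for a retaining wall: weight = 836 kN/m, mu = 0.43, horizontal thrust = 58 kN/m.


Resisting force = mu * W = 0.43 * 836 = 359.48 kN/m
FOS = Resisting / Driving = 359.48 / 58
= 6.1979 (dimensionless)

6.1979 (dimensionless)


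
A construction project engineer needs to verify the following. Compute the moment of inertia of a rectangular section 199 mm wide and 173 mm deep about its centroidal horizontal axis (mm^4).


I = b * h^3 / 12
= 199 * 173^3 / 12
= 199 * 5177717 / 12
= 85863806.92 mm^4

85863806.92 mm^4


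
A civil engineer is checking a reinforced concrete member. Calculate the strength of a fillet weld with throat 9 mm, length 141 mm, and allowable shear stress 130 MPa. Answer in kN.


Strength = throat * length * allowable stress
= 9 * 141 * 130 N
= 164970 N
= 164.97 kN

164.97 kN


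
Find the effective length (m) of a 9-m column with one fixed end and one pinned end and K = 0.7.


L_eff = K * L
= 0.7 * 9
= 6.3 m

6.3 m


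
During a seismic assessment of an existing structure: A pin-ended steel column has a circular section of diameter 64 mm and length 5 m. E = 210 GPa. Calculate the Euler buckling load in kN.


I = pi * d^4 / 64 = 823549.66 mm^4
L = 5000.0 mm
P_cr = pi^2 * E * I / L^2
= 9.8696 * 210000.0 * 823549.66 / 5000.0^2
= 68276.12 N = 68.2761 kN

68.2761 kN


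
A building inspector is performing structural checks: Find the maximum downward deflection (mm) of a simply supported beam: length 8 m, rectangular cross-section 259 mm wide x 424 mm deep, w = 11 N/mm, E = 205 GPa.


I = 259 * 424^3 / 12 = 1645190101.33 mm^4
L = 8000.0 mm, w = 11 N/mm, E = 205000.0 MPa
delta = 5 * w * L^4 / (384 * E * I)
= 5 * 11 * 8000.0^4 / (384 * 205000.0 * 1645190101.33)
= 1.7395 mm

1.7395 mm


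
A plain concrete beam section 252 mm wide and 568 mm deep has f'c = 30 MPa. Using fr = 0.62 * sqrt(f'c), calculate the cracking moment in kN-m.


fr = 0.62 * sqrt(30) = 0.62 * 5.4772 = 3.3959 MPa
I = 252 * 568^3 / 12 = 3848259072.0 mm^4
y_t = 284.0 mm
M_cr = fr * I / y_t = 3.3959 * 3848259072.0 / 284.0 N-mm
= 46.0149 kN-m

46.0149 kN-m


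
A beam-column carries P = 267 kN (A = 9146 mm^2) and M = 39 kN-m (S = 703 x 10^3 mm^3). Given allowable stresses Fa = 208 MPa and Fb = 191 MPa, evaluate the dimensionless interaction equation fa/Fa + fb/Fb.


f_a = P / A = 267000.0 / 9146 = 29.1931 MPa
f_b = M / S = 39000000.0 / 703000.0 = 55.4765 MPa
Ratio = f_a / Fa + f_b / Fb
= 29.1931 / 208 + 55.4765 / 191
= 0.4308 (dimensionless)

0.4308 (dimensionless)


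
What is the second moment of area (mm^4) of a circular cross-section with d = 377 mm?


r = d / 2 = 377 / 2 = 188.5 mm
I = pi * r^4 / 4 = pi * 188.5^4 / 4
= 991597217.73 mm^4

991597217.73 mm^4


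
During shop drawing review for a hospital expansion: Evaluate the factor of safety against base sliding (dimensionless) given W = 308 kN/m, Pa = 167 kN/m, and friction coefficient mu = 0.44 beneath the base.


Resisting force = mu * W = 0.44 * 308 = 135.52 kN/m
FOS = Resisting / Driving = 135.52 / 167
= 0.8115 (dimensionless)

0.8115 (dimensionless)


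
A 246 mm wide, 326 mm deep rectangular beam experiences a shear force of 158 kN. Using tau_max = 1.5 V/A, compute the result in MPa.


A = b * h = 246 * 326 = 80196 mm^2
V = 158 kN = 158000.0 N
tau_max = 1.5 * V / A = 1.5 * 158000.0 / 80196
= 2.9553 MPa

2.9553 MPa


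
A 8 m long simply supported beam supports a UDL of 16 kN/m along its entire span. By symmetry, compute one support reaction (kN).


Total load = w * L = 16 * 8 = 128 kN
By symmetry, each reaction R = total / 2 = 128 / 2 = 64.0 kN

64.0 kN


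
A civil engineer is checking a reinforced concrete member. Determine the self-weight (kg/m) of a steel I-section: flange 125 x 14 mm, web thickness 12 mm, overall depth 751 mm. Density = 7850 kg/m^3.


A_flanges = 2 * 125 * 14 = 3500 mm^2
A_web = (751 - 2 * 14) * 12 = 8676 mm^2
A_total = 3500 + 8676 = 12176 mm^2 = 0.012176 m^2
Weight = rho * A = 7850 * 0.012176 = 95.5816 kg/m

95.5816 kg/m


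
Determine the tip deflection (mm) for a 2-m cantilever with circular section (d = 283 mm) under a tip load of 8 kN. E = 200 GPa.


I = pi * d^4 / 64 = pi * 283^4 / 64 = 314858658.55 mm^4
L = 2000.0 mm, P = 8000.0 N, E = 200000.0 MPa
delta = P * L^3 / (3 * E * I)
= 8000.0 * 2000.0^3 / (3 * 200000.0 * 314858658.55)
= 0.3388 mm

0.3388 mm


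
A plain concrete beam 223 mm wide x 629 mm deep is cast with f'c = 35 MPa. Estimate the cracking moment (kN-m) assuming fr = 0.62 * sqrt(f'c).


fr = 0.62 * sqrt(35) = 0.62 * 5.9161 = 3.668 MPa
I = 223 * 629^3 / 12 = 4624614678.92 mm^4
y_t = 314.5 mm
M_cr = fr * I / y_t = 3.668 * 4624614678.92 / 314.5 N-mm
= 53.9362 kN-m

53.9362 kN-m


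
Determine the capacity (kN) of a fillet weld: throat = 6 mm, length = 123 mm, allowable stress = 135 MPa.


Strength = throat * length * allowable stress
= 6 * 123 * 135 N
= 99630 N
= 99.63 kN

99.63 kN


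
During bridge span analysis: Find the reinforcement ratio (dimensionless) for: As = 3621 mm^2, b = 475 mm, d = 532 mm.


rho = As / (b * d)
= 3621 / (475 * 532)
= 3621 / 252700
= 0.014329 (dimensionless)

0.014329 (dimensionless)


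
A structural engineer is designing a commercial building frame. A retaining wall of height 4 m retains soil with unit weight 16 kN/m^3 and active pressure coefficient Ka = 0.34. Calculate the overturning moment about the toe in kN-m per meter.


Pa = 0.5 * Ka * gamma * H^2
= 0.5 * 0.34 * 16 * 4^2
= 43.52 kN/m
Arm = H / 3 = 4 / 3 = 1.3333 m
Mo = Pa * arm = Pa * H / 3 = 43.52 * 4 / 3 = 58.0267 kN-m/m

58.0267 kN-m/m


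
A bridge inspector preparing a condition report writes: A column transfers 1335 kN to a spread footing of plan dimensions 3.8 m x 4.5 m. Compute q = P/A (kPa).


A = 3.8 * 4.5 = 17.1 m^2
q = P / A = 1335 / 17.1
= 78.0702 kPa

78.0702 kPa


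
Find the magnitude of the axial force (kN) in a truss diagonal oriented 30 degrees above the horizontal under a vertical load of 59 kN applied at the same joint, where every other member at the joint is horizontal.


At the joint, only the diagonal has a vertical component, so vertical equilibrium gives:
F * sin(30) = 59
F = 59 / sin(30)
= 59 / 0.5
= 118.0 kN

118.0 kN


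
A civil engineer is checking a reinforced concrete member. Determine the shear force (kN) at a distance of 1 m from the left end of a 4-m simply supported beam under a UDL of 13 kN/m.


R_A = w * L / 2 = 13 * 4 / 2 = 26.0 kN
V(x) = R_A - w * x = 26.0 - 13 * 1
= 13.0 kN

13.0 kN


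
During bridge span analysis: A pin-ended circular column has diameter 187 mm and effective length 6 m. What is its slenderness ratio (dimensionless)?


Radius of gyration r = d / 4 = 187 / 4 = 46.75 mm
L_eff = 6000.0 mm
Slenderness ratio = L / r = 6000.0 / 46.75 = 128.34 (dimensionless)

128.34 (dimensionless)


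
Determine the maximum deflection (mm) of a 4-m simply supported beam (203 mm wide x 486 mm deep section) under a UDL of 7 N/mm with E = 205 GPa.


I = 203 * 486^3 / 12 = 1941885414.0 mm^4
L = 4000.0 mm, w = 7 N/mm, E = 205000.0 MPa
delta = 5 * w * L^4 / (384 * E * I)
= 5 * 7 * 4000.0^4 / (384 * 205000.0 * 1941885414.0)
= 0.0586 mm

0.0586 mm


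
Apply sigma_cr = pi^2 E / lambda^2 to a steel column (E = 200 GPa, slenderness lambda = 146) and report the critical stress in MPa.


sigma_cr = pi^2 * E / lambda^2
= 9.8696 * 200000.0 / 146^2
= 9.8696 * 200000.0 / 21316
= 92.6028 MPa

92.6028 MPa


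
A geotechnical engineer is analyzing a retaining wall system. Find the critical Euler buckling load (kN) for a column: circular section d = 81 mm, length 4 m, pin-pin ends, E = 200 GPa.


I = pi * d^4 / 64 = 2113050.98 mm^4
L = 4000.0 mm
P_cr = pi^2 * E * I / L^2
= 9.8696 * 200000.0 * 2113050.98 / 4000.0^2
= 260687.22 N = 260.6872 kN

260.6872 kN


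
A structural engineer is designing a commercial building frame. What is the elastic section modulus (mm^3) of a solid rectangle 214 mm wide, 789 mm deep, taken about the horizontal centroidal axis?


S = b * h^2 / 6
= 214 * 789^2 / 6
= 214 * 622521 / 6
= 22203249.0 mm^3

22203249.0 mm^3


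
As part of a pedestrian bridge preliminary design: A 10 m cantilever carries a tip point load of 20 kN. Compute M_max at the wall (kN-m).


For a cantilever with a point load at the free end:
M_max = P * L = 20 * 10 = 200 kN-m

200 kN-m


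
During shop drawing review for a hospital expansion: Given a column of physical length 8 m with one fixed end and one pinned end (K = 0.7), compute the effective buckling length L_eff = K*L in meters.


L_eff = K * L
= 0.7 * 8
= 5.6 m

5.6 m


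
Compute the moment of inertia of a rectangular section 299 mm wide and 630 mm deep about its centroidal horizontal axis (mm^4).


I = b * h^3 / 12
= 299 * 630^3 / 12
= 299 * 250047000 / 12
= 6230337750.0 mm^4

6230337750.0 mm^4


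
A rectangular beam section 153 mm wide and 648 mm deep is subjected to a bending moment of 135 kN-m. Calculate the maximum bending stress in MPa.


I = b * h^3 / 12 = 153 * 648^3 / 12 = 3469246848.0 mm^4
y = h / 2 = 648 / 2 = 324.0 mm
M = 135 kN-m = 135000000.0 N-mm
sigma = M * y / I = 135000000.0 * 324.0 / 3469246848.0
= 12.61 MPa

12.61 MPa


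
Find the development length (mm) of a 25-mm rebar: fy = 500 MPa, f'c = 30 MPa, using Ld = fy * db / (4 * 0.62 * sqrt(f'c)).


Ld = (fy * db) / (4 * 0.62 * sqrt(f'c))
= (500 * 25) / (4 * 0.62 * sqrt(30))
= 12500 / 13.5835
= 920.23 mm

920.23 mm


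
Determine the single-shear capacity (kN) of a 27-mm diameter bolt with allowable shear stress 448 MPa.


A = pi * d^2 / 4 = pi * 27^2 / 4 = 572.5553 mm^2
V = f_v * A / 1000 = 448 * 572.5553 / 1000
= 256.5048 kN

256.5048 kN


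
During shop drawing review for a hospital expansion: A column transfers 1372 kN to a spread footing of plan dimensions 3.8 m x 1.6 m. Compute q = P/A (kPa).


A = 3.8 * 1.6 = 6.08 m^2
q = P / A = 1372 / 6.08
= 225.6579 kPa

225.6579 kPa


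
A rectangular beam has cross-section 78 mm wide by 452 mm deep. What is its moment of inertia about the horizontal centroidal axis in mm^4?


I = b * h^3 / 12
= 78 * 452^3 / 12
= 78 * 92345408 / 12
= 600245152.0 mm^4

600245152.0 mm^4


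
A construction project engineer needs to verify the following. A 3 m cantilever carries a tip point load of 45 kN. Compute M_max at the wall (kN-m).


For a cantilever with a point load at the free end:
M_max = P * L = 45 * 3 = 135 kN-m

135 kN-m


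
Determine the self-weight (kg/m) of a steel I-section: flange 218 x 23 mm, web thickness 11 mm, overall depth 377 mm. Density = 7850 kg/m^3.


A_flanges = 2 * 218 * 23 = 10028 mm^2
A_web = (377 - 2 * 23) * 11 = 3641 mm^2
A_total = 10028 + 3641 = 13669 mm^2 = 0.013669 m^2
Weight = rho * A = 7850 * 0.013669 = 107.3016 kg/m

107.3016 kg/m


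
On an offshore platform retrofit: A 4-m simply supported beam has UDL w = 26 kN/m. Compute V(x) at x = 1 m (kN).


R_A = w * L / 2 = 26 * 4 / 2 = 52.0 kN
V(x) = R_A - w * x = 52.0 - 26 * 1
= 26.0 kN

26.0 kN


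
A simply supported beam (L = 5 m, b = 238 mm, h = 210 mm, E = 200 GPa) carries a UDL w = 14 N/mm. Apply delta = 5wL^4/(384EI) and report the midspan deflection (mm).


I = 238 * 210^3 / 12 = 183676500.0 mm^4
L = 5000.0 mm, w = 14 N/mm, E = 200000.0 MPa
delta = 5 * w * L^4 / (384 * E * I)
= 5 * 14 * 5000.0^4 / (384 * 200000.0 * 183676500.0)
= 3.1014 mm

3.1014 mm


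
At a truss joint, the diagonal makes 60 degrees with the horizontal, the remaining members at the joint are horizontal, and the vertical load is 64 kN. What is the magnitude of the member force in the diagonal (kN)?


At the joint, only the diagonal has a vertical component, so vertical equilibrium gives:
F * sin(60) = 64
F = 64 / sin(60)
= 64 / 0.866025
= 73.9 kN

73.9 kN


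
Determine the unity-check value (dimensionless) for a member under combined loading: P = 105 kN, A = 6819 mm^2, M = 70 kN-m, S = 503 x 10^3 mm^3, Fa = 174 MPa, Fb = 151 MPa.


f_a = P / A = 105000.0 / 6819 = 15.3982 MPa
f_b = M / S = 70000000.0 / 503000.0 = 139.165 MPa
Ratio = f_a / Fa + f_b / Fb
= 15.3982 / 174 + 139.165 / 151
= 1.0101 (dimensionless)

1.0101 (dimensionless)


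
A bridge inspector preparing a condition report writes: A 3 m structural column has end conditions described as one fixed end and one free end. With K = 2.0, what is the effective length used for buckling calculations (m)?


L_eff = K * L
= 2.0 * 3
= 6.0 m

6.0 m


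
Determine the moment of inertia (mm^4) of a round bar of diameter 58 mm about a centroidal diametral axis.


r = d / 2 = 58 / 2 = 29.0 mm
I = pi * r^4 / 4 = pi * 29.0^4 / 4
= 555497.2 mm^4

555497.2 mm^4


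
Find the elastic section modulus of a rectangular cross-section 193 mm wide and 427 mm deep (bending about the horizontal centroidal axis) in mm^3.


S = b * h^2 / 6
= 193 * 427^2 / 6
= 193 * 182329 / 6
= 5864916.17 mm^3

5864916.17 mm^3


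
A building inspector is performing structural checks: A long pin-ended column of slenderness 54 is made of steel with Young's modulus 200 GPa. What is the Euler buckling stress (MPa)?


sigma_cr = pi^2 * E / lambda^2
= 9.8696 * 200000.0 / 54^2
= 9.8696 * 200000.0 / 2916
= 676.9276 MPa

676.9276 MPa


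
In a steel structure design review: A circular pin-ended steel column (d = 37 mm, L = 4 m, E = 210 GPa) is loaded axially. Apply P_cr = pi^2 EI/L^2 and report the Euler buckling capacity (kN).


I = pi * d^4 / 64 = 91997.66 mm^4
L = 4000.0 mm
P_cr = pi^2 * E * I / L^2
= 9.8696 * 210000.0 * 91997.66 / 4000.0^2
= 11917.24 N = 11.9172 kN

11.9172 kN


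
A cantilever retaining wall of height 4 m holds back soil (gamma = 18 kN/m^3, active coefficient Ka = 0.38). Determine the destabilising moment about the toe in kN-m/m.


Pa = 0.5 * Ka * gamma * H^2
= 0.5 * 0.38 * 18 * 4^2
= 54.72 kN/m
Arm = H / 3 = 4 / 3 = 1.3333 m
Mo = Pa * arm = Pa * H / 3 = 54.72 * 4 / 3 = 72.96 kN-m/m

72.96 kN-m/m


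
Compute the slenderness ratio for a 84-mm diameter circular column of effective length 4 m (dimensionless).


Radius of gyration r = d / 4 = 84 / 4 = 21.0 mm
L_eff = 4000.0 mm
Slenderness ratio = L / r = 4000.0 / 21.0 = 190.48 (dimensionless)

190.48 (dimensionless)


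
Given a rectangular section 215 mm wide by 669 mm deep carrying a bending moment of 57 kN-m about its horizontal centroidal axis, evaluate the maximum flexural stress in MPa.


I = b * h^3 / 12 = 215 * 669^3 / 12 = 5364578036.25 mm^4
y = h / 2 = 669 / 2 = 334.5 mm
M = 57 kN-m = 57000000.0 N-mm
sigma = M * y / I = 57000000.0 * 334.5 / 5364578036.25
= 3.55 MPa

3.55 MPa


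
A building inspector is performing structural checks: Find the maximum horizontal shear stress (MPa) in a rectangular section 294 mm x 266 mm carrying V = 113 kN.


A = b * h = 294 * 266 = 78204 mm^2
V = 113 kN = 113000.0 N
tau_max = 1.5 * V / A = 1.5 * 113000.0 / 78204
= 2.1674 MPa

2.1674 MPa


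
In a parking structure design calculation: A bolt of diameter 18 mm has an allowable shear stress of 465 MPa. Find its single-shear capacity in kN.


A = pi * d^2 / 4 = pi * 18^2 / 4 = 254.469 mm^2
V = f_v * A / 1000 = 465 * 254.469 / 1000
= 118.3281 kN

118.3281 kN


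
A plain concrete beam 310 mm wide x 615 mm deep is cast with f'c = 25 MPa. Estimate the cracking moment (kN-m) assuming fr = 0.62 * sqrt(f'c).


fr = 0.62 * sqrt(25) = 0.62 * 5.0 = 3.1 MPa
I = 310 * 615^3 / 12 = 6009049687.5 mm^4
y_t = 307.5 mm
M_cr = fr * I / y_t = 3.1 * 6009049687.5 / 307.5 N-mm
= 60.579 kN-m

60.579 kN-m


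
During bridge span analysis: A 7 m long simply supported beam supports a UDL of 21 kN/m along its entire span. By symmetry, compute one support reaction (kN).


Total load = w * L = 21 * 7 = 147 kN
By symmetry, each reaction R = total / 2 = 147 / 2 = 73.5 kN

73.5 kN


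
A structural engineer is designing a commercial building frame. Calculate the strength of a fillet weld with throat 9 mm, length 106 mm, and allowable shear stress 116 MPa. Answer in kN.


Strength = throat * length * allowable stress
= 9 * 106 * 116 N
= 110664 N
= 110.66 kN

110.66 kN


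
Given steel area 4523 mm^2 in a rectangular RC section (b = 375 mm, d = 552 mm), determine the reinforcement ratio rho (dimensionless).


rho = As / (b * d)
= 4523 / (375 * 552)
= 4523 / 207000
= 0.02185 (dimensionless)

0.02185 (dimensionless)


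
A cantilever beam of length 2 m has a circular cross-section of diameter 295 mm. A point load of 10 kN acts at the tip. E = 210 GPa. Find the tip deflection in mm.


I = pi * d^4 / 64 = pi * 295^4 / 64 = 371755979.48 mm^4
L = 2000.0 mm, P = 10000.0 N, E = 210000.0 MPa
delta = P * L^3 / (3 * E * I)
= 10000.0 * 2000.0^3 / (3 * 210000.0 * 371755979.48)
= 0.3416 mm

0.3416 mm


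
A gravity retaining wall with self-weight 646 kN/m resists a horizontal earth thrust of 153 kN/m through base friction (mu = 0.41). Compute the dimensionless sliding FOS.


Resisting force = mu * W = 0.41 * 646 = 264.86 kN/m
FOS = Resisting / Driving = 264.86 / 153
= 1.7311 (dimensionless)

1.7311 (dimensionless)


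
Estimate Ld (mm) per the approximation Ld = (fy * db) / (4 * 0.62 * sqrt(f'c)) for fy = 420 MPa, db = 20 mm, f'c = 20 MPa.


Ld = (fy * db) / (4 * 0.62 * sqrt(f'c))
= (420 * 20) / (4 * 0.62 * sqrt(20))
= 8400 / 11.0909
= 757.38 mm

757.38 mm


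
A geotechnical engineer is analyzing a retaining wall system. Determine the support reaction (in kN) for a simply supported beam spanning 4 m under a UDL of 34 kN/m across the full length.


Total load = w * L = 34 * 4 = 136 kN
By symmetry, each reaction R = total / 2 = 136 / 2 = 68.0 kN

68.0 kN


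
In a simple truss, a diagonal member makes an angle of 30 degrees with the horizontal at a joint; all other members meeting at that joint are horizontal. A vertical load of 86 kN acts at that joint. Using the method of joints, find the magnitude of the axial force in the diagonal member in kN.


At the joint, only the diagonal has a vertical component, so vertical equilibrium gives:
F * sin(30) = 86
F = 86 / sin(30)
= 86 / 0.5
= 172.0 kN

172.0 kN


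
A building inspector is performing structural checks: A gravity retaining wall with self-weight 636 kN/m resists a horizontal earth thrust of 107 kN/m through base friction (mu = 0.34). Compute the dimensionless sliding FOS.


Resisting force = mu * W = 0.34 * 636 = 216.24 kN/m
FOS = Resisting / Driving = 216.24 / 107
= 2.0209 (dimensionless)

2.0209 (dimensionless)


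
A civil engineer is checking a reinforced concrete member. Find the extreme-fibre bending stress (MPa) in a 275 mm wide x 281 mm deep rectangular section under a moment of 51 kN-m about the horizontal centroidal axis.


I = b * h^3 / 12 = 275 * 281^3 / 12 = 508475939.58 mm^4
y = h / 2 = 281 / 2 = 140.5 mm
M = 51 kN-m = 51000000.0 N-mm
sigma = M * y / I = 51000000.0 * 140.5 / 508475939.58
= 14.09 MPa

14.09 MPa


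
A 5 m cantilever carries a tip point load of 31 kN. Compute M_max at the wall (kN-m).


For a cantilever with a point load at the free end:
M_max = P * L = 31 * 5 = 155 kN-m

155 kN-m


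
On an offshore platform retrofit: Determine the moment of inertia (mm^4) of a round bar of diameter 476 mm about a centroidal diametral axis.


r = d / 2 = 476 / 2 = 238.0 mm
I = pi * r^4 / 4 = pi * 238.0^4 / 4
= 2519983572.04 mm^4

2519983572.04 mm^4


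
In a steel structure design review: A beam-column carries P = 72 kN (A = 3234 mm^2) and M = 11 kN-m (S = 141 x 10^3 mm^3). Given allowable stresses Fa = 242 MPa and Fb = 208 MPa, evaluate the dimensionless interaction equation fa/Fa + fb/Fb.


f_a = P / A = 72000.0 / 3234 = 22.2635 MPa
f_b = M / S = 11000000.0 / 141000.0 = 78.0142 MPa
Ratio = f_a / Fa + f_b / Fb
= 22.2635 / 242 + 78.0142 / 208
= 0.4671 (dimensionless)

0.4671 (dimensionless)


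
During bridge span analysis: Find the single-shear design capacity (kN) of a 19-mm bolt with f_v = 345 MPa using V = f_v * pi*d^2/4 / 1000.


A = pi * d^2 / 4 = pi * 19^2 / 4 = 283.5287 mm^2
V = f_v * A / 1000 = 345 * 283.5287 / 1000
= 97.8174 kN

97.8174 kN


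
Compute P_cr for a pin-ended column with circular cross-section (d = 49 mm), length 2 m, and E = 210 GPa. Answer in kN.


I = pi * d^4 / 64 = 282979.01 mm^4
L = 2000.0 mm
P_cr = pi^2 * E * I / L^2
= 9.8696 * 210000.0 * 282979.01 / 2000.0^2
= 146626.77 N = 146.6268 kN

146.6268 kN


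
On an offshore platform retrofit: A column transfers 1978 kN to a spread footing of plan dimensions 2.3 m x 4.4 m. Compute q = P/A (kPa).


A = 2.3 * 4.4 = 10.12 m^2
q = P / A = 1978 / 10.12
= 195.4545 kPa

195.4545 kPa


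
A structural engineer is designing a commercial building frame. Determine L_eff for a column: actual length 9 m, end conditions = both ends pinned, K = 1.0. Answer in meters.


L_eff = K * L
= 1.0 * 9
= 9.0 m

9.0 m


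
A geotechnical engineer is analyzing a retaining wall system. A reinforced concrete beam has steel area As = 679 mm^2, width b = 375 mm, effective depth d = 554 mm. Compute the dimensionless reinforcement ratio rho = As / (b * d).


rho = As / (b * d)
= 679 / (375 * 554)
= 679 / 207750
= 0.003268 (dimensionless)

0.003268 (dimensionless)


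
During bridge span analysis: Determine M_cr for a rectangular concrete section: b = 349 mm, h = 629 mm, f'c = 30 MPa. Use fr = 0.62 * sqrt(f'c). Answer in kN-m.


fr = 0.62 * sqrt(30) = 0.62 * 5.4772 = 3.3959 MPa
I = 349 * 629^3 / 12 = 7237625663.42 mm^4
y_t = 314.5 mm
M_cr = fr * I / y_t = 3.3959 * 7237625663.42 / 314.5 N-mm
= 78.1498 kN-m

78.1498 kN-m


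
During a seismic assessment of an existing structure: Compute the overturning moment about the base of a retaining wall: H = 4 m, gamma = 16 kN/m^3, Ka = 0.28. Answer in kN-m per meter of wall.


Pa = 0.5 * Ka * gamma * H^2
= 0.5 * 0.28 * 16 * 4^2
= 35.84 kN/m
Arm = H / 3 = 4 / 3 = 1.3333 m
Mo = Pa * arm = Pa * H / 3 = 35.84 * 4 / 3 = 47.7867 kN-m/m

47.7867 kN-m/m


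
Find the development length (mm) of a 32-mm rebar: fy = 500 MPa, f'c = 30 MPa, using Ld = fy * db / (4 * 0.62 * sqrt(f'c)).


Ld = (fy * db) / (4 * 0.62 * sqrt(f'c))
= (500 * 32) / (4 * 0.62 * sqrt(30))
= 16000 / 13.5835
= 1177.9 mm

1177.9 mm


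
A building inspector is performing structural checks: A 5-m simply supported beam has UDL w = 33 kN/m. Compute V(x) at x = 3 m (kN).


R_A = w * L / 2 = 33 * 5 / 2 = 82.5 kN
V(x) = R_A - w * x = 82.5 - 33 * 3
= -16.5 kN

-16.5 kN


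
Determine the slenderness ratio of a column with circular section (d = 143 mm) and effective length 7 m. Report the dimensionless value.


Radius of gyration r = d / 4 = 143 / 4 = 35.75 mm
L_eff = 7000.0 mm
Slenderness ratio = L / r = 7000.0 / 35.75 = 195.8 (dimensionless)

195.8 (dimensionless)


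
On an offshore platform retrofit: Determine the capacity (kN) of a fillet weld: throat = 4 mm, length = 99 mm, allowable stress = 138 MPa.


Strength = throat * length * allowable stress
= 4 * 99 * 138 N
= 54648 N
= 54.65 kN

54.65 kN


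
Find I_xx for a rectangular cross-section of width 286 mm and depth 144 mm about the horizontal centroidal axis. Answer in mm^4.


I = b * h^3 / 12
= 286 * 144^3 / 12
= 286 * 2985984 / 12
= 71165952.0 mm^4

71165952.0 mm^4


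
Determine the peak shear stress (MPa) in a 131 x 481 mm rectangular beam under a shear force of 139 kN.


A = b * h = 131 * 481 = 63011 mm^2
V = 139 kN = 139000.0 N
tau_max = 1.5 * V / A = 1.5 * 139000.0 / 63011
= 3.3089 MPa

3.3089 MPa


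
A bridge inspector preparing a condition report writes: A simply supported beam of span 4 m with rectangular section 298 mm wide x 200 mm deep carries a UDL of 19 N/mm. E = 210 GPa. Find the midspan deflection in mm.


I = 298 * 200^3 / 12 = 198666666.67 mm^4
L = 4000.0 mm, w = 19 N/mm, E = 210000.0 MPa
delta = 5 * w * L^4 / (384 * E * I)
= 5 * 19 * 4000.0^4 / (384 * 210000.0 * 198666666.67)
= 1.5181 mm

1.5181 mm


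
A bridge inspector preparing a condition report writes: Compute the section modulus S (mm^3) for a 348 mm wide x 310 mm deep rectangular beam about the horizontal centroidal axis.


S = b * h^2 / 6
= 348 * 310^2 / 6
= 348 * 96100 / 6
= 5573800.0 mm^3

5573800.0 mm^3


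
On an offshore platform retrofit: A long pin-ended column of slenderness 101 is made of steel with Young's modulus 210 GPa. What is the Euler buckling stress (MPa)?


sigma_cr = pi^2 * E / lambda^2
= 9.8696 * 210000.0 / 101^2
= 9.8696 * 210000.0 / 10201
= 203.1778 MPa

203.1778 MPa


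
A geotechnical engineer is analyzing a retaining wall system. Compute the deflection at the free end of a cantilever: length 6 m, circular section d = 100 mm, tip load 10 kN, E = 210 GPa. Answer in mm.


I = pi * d^4 / 64 = pi * 100^4 / 64 = 4908738.52 mm^4
L = 6000.0 mm, P = 10000.0 N, E = 210000.0 MPa
delta = P * L^3 / (3 * E * I)
= 10000.0 * 6000.0^3 / (3 * 210000.0 * 4908738.52)
= 698.4628 mm

698.4628 mm


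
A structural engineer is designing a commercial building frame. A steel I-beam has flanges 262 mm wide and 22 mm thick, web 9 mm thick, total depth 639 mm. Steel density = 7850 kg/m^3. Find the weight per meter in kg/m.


A_flanges = 2 * 262 * 22 = 11528 mm^2
A_web = (639 - 2 * 22) * 9 = 5355 mm^2
A_total = 11528 + 5355 = 16883 mm^2 = 0.016883 m^2
Weight = rho * A = 7850 * 0.016883 = 132.5316 kg/m

132.5316 kg/m


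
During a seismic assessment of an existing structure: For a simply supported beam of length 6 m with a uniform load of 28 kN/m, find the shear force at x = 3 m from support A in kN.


R_A = w * L / 2 = 28 * 6 / 2 = 84.0 kN
V(x) = R_A - w * x = 84.0 - 28 * 3
= 0.0 kN

0.0 kN


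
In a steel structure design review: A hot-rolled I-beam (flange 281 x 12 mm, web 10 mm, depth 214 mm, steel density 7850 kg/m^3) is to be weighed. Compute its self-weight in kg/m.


A_flanges = 2 * 281 * 12 = 6744 mm^2
A_web = (214 - 2 * 12) * 10 = 1900 mm^2
A_total = 6744 + 1900 = 8644 mm^2 = 0.008644 m^2
Weight = rho * A = 7850 * 0.008644 = 67.8554 kg/m

67.8554 kg/m


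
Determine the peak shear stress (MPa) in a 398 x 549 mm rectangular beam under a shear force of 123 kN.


A = b * h = 398 * 549 = 218502 mm^2
V = 123 kN = 123000.0 N
tau_max = 1.5 * V / A = 1.5 * 123000.0 / 218502
= 0.8444 MPa

0.8444 MPa


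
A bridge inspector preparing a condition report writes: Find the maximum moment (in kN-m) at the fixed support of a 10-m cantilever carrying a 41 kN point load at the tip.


For a cantilever with a point load at the free end:
M_max = P * L = 41 * 10 = 410 kN-m

410 kN-m


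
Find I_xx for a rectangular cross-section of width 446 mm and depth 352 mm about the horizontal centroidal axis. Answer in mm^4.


I = b * h^3 / 12
= 446 * 352^3 / 12
= 446 * 43614208 / 12
= 1620994730.67 mm^4

1620994730.67 mm^4


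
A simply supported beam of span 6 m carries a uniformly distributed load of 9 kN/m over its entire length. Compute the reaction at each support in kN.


Total load = w * L = 9 * 6 = 54 kN
By symmetry, each reaction R = total / 2 = 54 / 2 = 27.0 kN

27.0 kN


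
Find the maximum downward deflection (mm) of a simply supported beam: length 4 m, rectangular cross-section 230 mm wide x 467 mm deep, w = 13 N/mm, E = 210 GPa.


I = 230 * 467^3 / 12 = 1952078290.83 mm^4
L = 4000.0 mm, w = 13 N/mm, E = 210000.0 MPa
delta = 5 * w * L^4 / (384 * E * I)
= 5 * 13 * 4000.0^4 / (384 * 210000.0 * 1952078290.83)
= 0.1057 mm

0.1057 mm


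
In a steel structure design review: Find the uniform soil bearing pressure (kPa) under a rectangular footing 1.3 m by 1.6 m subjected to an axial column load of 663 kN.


A = 1.3 * 1.6 = 2.08 m^2
q = P / A = 663 / 2.08
= 318.75 kPa

318.75 kPa


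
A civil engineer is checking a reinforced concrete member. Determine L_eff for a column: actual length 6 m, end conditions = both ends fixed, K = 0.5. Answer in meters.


L_eff = K * L
= 0.5 * 6
= 3.0 m

3.0 m


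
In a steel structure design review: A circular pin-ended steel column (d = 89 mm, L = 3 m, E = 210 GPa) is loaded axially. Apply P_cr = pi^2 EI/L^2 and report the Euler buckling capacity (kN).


I = pi * d^4 / 64 = 3079852.55 mm^4
L = 3000.0 mm
P_cr = pi^2 * E * I / L^2
= 9.8696 * 210000.0 * 3079852.55 / 3000.0^2
= 709261.61 N = 709.2616 kN

709.2616 kN


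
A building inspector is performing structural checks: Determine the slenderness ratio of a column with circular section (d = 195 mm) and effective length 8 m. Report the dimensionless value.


Radius of gyration r = d / 4 = 195 / 4 = 48.75 mm
L_eff = 8000.0 mm
Slenderness ratio = L / r = 8000.0 / 48.75 = 164.1 (dimensionless)

164.1 (dimensionless)


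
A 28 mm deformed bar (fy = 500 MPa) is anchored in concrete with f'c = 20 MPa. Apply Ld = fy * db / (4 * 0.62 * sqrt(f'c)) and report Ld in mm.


Ld = (fy * db) / (4 * 0.62 * sqrt(f'c))
= (500 * 28) / (4 * 0.62 * sqrt(20))
= 14000 / 11.0909
= 1262.3 mm

1262.3 mm


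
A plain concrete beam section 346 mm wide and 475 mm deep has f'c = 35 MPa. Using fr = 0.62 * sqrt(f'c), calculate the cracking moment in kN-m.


fr = 0.62 * sqrt(35) = 0.62 * 5.9161 = 3.668 MPa
I = 346 * 475^3 / 12 = 3090122395.83 mm^4
y_t = 237.5 mm
M_cr = fr * I / y_t = 3.668 * 3090122395.83 / 237.5 N-mm
= 47.7241 kN-m

47.7241 kN-m


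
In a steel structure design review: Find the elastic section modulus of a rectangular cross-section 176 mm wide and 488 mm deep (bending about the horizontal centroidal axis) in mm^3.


S = b * h^2 / 6
= 176 * 488^2 / 6
= 176 * 238144 / 6
= 6985557.33 mm^3

6985557.33 mm^3


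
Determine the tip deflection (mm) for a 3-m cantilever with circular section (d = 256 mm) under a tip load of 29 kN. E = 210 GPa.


I = pi * d^4 / 64 = pi * 256^4 / 64 = 210828714.13 mm^4
L = 3000.0 mm, P = 29000.0 N, E = 210000.0 MPa
delta = P * L^3 / (3 * E * I)
= 29000.0 * 3000.0^3 / (3 * 210000.0 * 210828714.13)
= 5.8951 mm

5.8951 mm


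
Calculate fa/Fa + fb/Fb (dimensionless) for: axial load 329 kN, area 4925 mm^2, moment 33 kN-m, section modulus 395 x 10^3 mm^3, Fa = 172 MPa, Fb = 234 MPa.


f_a = P / A = 329000.0 / 4925 = 66.802 MPa
f_b = M / S = 33000000.0 / 395000.0 = 83.5443 MPa
Ratio = f_a / Fa + f_b / Fb
= 66.802 / 172 + 83.5443 / 234
= 0.7454 (dimensionless)

0.7454 (dimensionless)


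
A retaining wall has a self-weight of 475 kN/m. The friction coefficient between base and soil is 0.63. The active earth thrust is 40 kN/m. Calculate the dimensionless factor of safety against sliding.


Resisting force = mu * W = 0.63 * 475 = 299.25 kN/m
FOS = Resisting / Driving = 299.25 / 40
= 7.4813 (dimensionless)

7.4813 (dimensionless)


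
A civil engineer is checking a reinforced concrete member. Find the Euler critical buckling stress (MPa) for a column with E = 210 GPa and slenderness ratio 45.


sigma_cr = pi^2 * E / lambda^2
= 9.8696 * 210000.0 / 45^2
= 9.8696 * 210000.0 / 2025
= 1023.5145 MPa

1023.5145 MPa


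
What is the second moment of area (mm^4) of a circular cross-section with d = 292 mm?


r = d / 2 = 292 / 2 = 146.0 mm
I = pi * r^4 / 4 = pi * 146.0^4 / 4
= 356862821.2 mm^4

356862821.2 mm^4


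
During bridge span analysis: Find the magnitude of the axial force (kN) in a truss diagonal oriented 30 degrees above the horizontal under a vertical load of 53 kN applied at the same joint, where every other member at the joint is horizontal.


At the joint, only the diagonal has a vertical component, so vertical equilibrium gives:
F * sin(30) = 53
F = 53 / sin(30)
= 53 / 0.5
= 106.0 kN

106.0 kN


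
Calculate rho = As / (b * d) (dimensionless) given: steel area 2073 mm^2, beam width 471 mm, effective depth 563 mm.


rho = As / (b * d)
= 2073 / (471 * 563)
= 2073 / 265173
= 0.007818 (dimensionless)

0.007818 (dimensionless)


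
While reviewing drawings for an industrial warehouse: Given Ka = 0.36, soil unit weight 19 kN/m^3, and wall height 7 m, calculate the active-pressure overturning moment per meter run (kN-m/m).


Pa = 0.5 * Ka * gamma * H^2
= 0.5 * 0.36 * 19 * 7^2
= 167.58 kN/m
Arm = H / 3 = 7 / 3 = 2.3333 m
Mo = Pa * arm = Pa * H / 3 = 167.58 * 7 / 3 = 391.02 kN-m/m

391.02 kN-m/m


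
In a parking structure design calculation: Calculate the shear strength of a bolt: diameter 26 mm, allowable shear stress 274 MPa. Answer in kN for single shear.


A = pi * d^2 / 4 = pi * 26^2 / 4 = 530.9292 mm^2
V = f_v * A / 1000 = 274 * 530.9292 / 1000
= 145.4746 kN

145.4746 kN


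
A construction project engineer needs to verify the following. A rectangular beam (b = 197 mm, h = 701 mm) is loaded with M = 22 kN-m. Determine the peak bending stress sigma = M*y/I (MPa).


I = b * h^3 / 12 = 197 * 701^3 / 12 = 5655083658.08 mm^4
y = h / 2 = 701 / 2 = 350.5 mm
M = 22 kN-m = 22000000.0 N-mm
sigma = M * y / I = 22000000.0 * 350.5 / 5655083658.08
= 1.36 MPa

1.36 MPa
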